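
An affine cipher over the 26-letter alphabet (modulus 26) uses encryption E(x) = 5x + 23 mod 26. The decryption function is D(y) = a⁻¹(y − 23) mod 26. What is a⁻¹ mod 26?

21

Run Euclid on (26, 5):
26 = 5·5 + 1
5 = 5·1 + 0
Since gcd(5, 26) = 1, back-substitute to write 1 as a combination:
1 = 26 − 5·5
Thus 5·(-5) ≡ 1 (mod 26); reducing, -5 mod 26 = 21.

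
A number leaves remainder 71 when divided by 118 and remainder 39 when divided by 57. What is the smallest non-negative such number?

5853

Write x = 71 + 118·k. Then 118·k ≡ 39 − 71 ≡ 25 (mod 57).
Need 118⁻¹ mod 57. Extended Euclid on (57, 4):
57 = 14×4 + 1
4 = 4×1 + 0
Back-substitute:
1 = 57 − 14·4
118⁻¹ ≡ 43 (mod 57), so k ≡ 43·25 ≡ 49 (mod 57).
x = 71 + 118·49 = 5853.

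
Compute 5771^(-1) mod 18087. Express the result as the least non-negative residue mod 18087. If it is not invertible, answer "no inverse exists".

5585

Apply the Euclidean algorithm to 18087 and 5771:
18087 = 3*5771 + 774
5771 = 7*774 + 353
774 = 2*353 + 68
353 = 5*68 + 13
68 = 5*13 + 3
13 = 4*3 + 1
3 = 3*1 + 0
gcd = 1, so the inverse exists. Back-substitute:
1 = 13 − 4·3
1 = −4·68 + 21·13
1 = 21·353 − 109·68
1 = −109·774 + 239·353
1 = 239·5771 − 1782·774
1 = −1782·18087 + 5585·5771
So 5771·5585 ≡ 1 (mod 18087).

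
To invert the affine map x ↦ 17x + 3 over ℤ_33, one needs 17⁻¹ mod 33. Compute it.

2

Run Euclid on (33, 17):
33 = 1·17 + 16
17 = 1·16 + 1
16 = 16·1 + 0
The gcd is 1. Working backward:
1 = 17 − 16
1 = −33 + 2·17
So 17·2 ≡ 1 (mod 33).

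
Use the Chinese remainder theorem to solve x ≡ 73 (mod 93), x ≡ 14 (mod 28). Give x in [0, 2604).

Write x = 73 + 93·k. Then 93·k ≡ 14 − 73 ≡ 25 (mod 28).
Need 93⁻¹ mod 28. Extended Euclid on (28, 9):
28 = 3·9 + 1
9 = 9·1 + 0
Back-substitute:
1 = 28 − 3·9
93⁻¹ ≡ 25 (mod 28), so k ≡ 25·25 ≡ 9 (mod 28).
x = 73 + 93·9 = 910.

910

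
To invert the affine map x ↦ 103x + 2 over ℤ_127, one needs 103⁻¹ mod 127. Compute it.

Apply the Euclidean algorithm to 127 and 103:
127 = 1*103 + 24
103 = 4*24 + 7
24 = 3*7 + 3
7 = 2*3 + 1
3 = 3*1 + 0
gcd = 1, so the inverse exists. Back-substitute:
1 = 7 − 2·3
1 = −2·24 + 7·7
1 = 7·103 − 30·24
1 = −30·127 + 37·103
So 103·37 ≡ 1 (mod 127).

37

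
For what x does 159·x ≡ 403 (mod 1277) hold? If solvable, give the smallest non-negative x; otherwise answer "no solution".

1143

First find gcd(159, 1277):
1277 = 8*159 + 5
159 = 31*5 + 4
5 = 1*4 + 1
4 = 4*1 + 0
gcd = 1, so a unique solution mod 1277 exists.
Back-substitute for the Bézout coefficients:
1 = 5 − 4
1 = −159 + 32·5
1 = 32·1277 − 257·159
So 159·(-257) ≡ 1 (mod 1277), giving 159⁻¹ ≡ 1020.
x ≡ 159⁻¹·403 ≡ 1020·403 ≡ 1143 (mod 1277).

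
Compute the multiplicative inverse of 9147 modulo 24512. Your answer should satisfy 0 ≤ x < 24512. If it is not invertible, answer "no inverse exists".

gcd(24512, 9147) by repeated division:
24512 = 2×9147 + 6218
9147 = 1×6218 + 2929
6218 = 2×2929 + 360
2929 = 8×360 + 49
360 = 7×49 + 17
49 = 2×17 + 15
17 = 1×15 + 2
15 = 7×2 + 1
2 = 2×1 + 0
The gcd is 1. Working backward:
1 = 15 − 7·2
1 = −7·17 + 8·15
1 = 8·49 − 23·17
1 = −23·360 + 169·49
1 = 169·2929 − 1375·360
1 = −1375·6218 + 2919·2929
1 = 2919·9147 − 4294·6218
1 = −4294·24512 + 11507·9147
So 9147·11507 ≡ 1 (mod 24512).

11507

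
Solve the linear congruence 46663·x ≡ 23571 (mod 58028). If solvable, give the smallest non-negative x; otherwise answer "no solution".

First find gcd(46663, 58028):
58028 = 1×46663 + 11365
46663 = 4×11365 + 1203
11365 = 9×1203 + 538
1203 = 2×538 + 127
538 = 4×127 + 30
127 = 4×30 + 7
30 = 4×7 + 2
7 = 3×2 + 1
2 = 2×1 + 0
gcd = 1, so a unique solution mod 58028 exists.
Back-substitute for the Bézout coefficients:
1 = 7 − 3·2
1 = −3·30 + 13·7
1 = 13·127 − 55·30
1 = −55·538 + 233·127
1 = 233·1203 − 521·538
1 = −521·11365 + 4922·1203
1 = 4922·46663 − 20209·11365
1 = −20209·58028 + 25131·46663
So 46663·(25131) ≡ 1 (mod 58028), giving 46663⁻¹ ≡ 25131.
x ≡ 46663⁻¹·23571 ≡ 25131·23571 ≡ 12977 (mod 58028).

12977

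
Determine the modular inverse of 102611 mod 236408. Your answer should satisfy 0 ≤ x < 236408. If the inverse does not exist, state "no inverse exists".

68627

gcd(236408, 102611) by repeated division:
236408 = 2·102611 + 31186
102611 = 3·31186 + 9053
31186 = 3·9053 + 4027
9053 = 2·4027 + 999
4027 = 4·999 + 31
999 = 32·31 + 7
31 = 4·7 + 3
7 = 2·3 + 1
3 = 3·1 + 0
gcd = 1, so the inverse exists. Back-substitute:
1 = 7 − 2·3
1 = −2·31 + 9·7
1 = 9·999 − 290·31
1 = −290·4027 + 1169·999
1 = 1169·9053 − 2628·4027
1 = −2628·31186 + 9053·9053
1 = 9053·102611 − 29787·31186
1 = −29787·236408 + 68627·102611
So 102611·68627 ≡ 1 (mod 236408).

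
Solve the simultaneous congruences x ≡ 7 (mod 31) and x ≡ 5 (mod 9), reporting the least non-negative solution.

131

Write x = 7 + 31·k. Then 31·k ≡ 5 − 7 ≡ 7 (mod 9).
Need 31⁻¹ mod 9. Extended Euclid on (9, 4):
9 = 2·4 + 1
4 = 4·1 + 0
Back-substitute:
1 = 9 − 2·4
31⁻¹ ≡ 7 (mod 9), so k ≡ 7·7 ≡ 4 (mod 9).
x = 7 + 31·4 = 131.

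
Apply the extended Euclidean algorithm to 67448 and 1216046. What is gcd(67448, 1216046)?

Repeated division:
1216046 = 18*67448 + 1982
67448 = 34*1982 + 60
1982 = 33*60 + 2
60 = 30*2 + 0
gcd(67448, 1216046) = 2.
Working backward:
2 = 1982 − 33·60
2 = −33·67448 + 1123·1982
2 = 1123·1216046 − 20247·67448
So 2 = (1123)·1216046 + (-20247)·67448.

2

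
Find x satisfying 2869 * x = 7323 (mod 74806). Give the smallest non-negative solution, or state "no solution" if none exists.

First find gcd(2869, 74806):
74806 = 26·2869 + 212
2869 = 13·212 + 113
212 = 1·113 + 99
113 = 1·99 + 14
99 = 7·14 + 1
14 = 14·1 + 0
gcd = 1, so a unique solution mod 74806 exists.
Back-substitute for the Bézout coefficients:
1 = 99 − 7·14
1 = −7·113 + 8·99
1 = 8·212 − 15·113
1 = −15·2869 + 203·212
1 = 203·74806 − 5293·2869
So 2869·(-5293) ≡ 1 (mod 74806), giving 2869⁻¹ ≡ 69513.
x ≡ 2869⁻¹·7323 ≡ 69513·7323 ≡ 63675 (mod 74806).

63675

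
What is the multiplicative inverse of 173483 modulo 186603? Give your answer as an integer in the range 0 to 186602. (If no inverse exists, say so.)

142043

Run Euclid on (186603, 173483):
186603 = 1×173483 + 13120
173483 = 13×13120 + 2923
13120 = 4×2923 + 1428
2923 = 2×1428 + 67
1428 = 21×67 + 21
67 = 3×21 + 4
21 = 5×4 + 1
4 = 4×1 + 0
The gcd is 1. Working backward:
1 = 21 − 5·4
1 = −5·67 + 16·21
1 = 16·1428 − 341·67
1 = −341·2923 + 698·1428
1 = 698·13120 − 3133·2923
1 = −3133·173483 + 41427·13120
1 = 41427·186603 − 44560·173483
So 173483·(-44560) ≡ 1 (mod 186603), and -44560 ≡ 142043 (mod 186603).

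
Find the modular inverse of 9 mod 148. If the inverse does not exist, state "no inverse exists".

Extended Euclidean algorithm:
148 = 16*9 + 4
9 = 2*4 + 1
4 = 4*1 + 0
gcd = 1, so the inverse exists. Back-substitute:
1 = 9 − 2·4
1 = −2·148 + 33·9
So 9·33 ≡ 1 (mod 148).

33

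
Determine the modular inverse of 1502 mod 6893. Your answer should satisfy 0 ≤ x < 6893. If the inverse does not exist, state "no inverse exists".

Apply the Euclidean algorithm to 6893 and 1502:
6893 = 4·1502 + 885
1502 = 1·885 + 617
885 = 1·617 + 268
617 = 2·268 + 81
268 = 3·81 + 25
81 = 3·25 + 6
25 = 4·6 + 1
6 = 6·1 + 0
The gcd is 1. Working backward:
1 = 25 − 4·6
1 = −4·81 + 13·25
1 = 13·268 − 43·81
1 = −43·617 + 99·268
1 = 99·885 − 142·617
1 = −142·1502 + 241·885
1 = 241·6893 − 1106·1502
Hence 1502⁻¹ ≡ -1106 ≡ 5787 (mod 6893).

5787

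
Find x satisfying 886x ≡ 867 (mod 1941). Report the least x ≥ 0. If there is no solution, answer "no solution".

564

First find gcd(886, 1941):
1941 = 2×886 + 169
886 = 5×169 + 41
169 = 4×41 + 5
41 = 8×5 + 1
5 = 5×1 + 0
gcd = 1, so a unique solution mod 1941 exists.
Back-substitute for the Bézout coefficients:
1 = 41 − 8·5
1 = −8·169 + 33·41
1 = 33·886 − 173·169
1 = −173·1941 + 379·886
So 886·(379) ≡ 1 (mod 1941), giving 886⁻¹ ≡ 379.
x ≡ 886⁻¹·867 ≡ 379·867 ≡ 564 (mod 1941).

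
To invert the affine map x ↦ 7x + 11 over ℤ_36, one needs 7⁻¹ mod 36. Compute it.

gcd(36, 7) by repeated division:
36 = 5×7 + 1
7 = 7×1 + 0
gcd = 1, so the inverse exists. Back-substitute:
1 = 36 − 5·7
Hence 7⁻¹ ≡ -5 ≡ 31 (mod 36).

31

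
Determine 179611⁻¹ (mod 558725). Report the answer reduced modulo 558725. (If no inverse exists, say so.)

Apply the Euclidean algorithm to 558725 and 179611:
558725 = 3*179611 + 19892
179611 = 9*19892 + 583
19892 = 34*583 + 70
583 = 8*70 + 23
70 = 3*23 + 1
23 = 23*1 + 0
gcd = 1, so the inverse exists. Back-substitute:
1 = 70 − 3·23
1 = −3·583 + 25·70
1 = 25·19892 − 853·583
1 = −853·179611 + 7702·19892
1 = 7702·558725 − 23959·179611
Thus 179611·(-23959) ≡ 1 (mod 558725); reducing, -23959 mod 558725 = 534766.

534766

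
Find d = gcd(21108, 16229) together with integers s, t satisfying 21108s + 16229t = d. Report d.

1

Euclidean algorithm:
21108 = 1*16229 + 4879
16229 = 3*4879 + 1592
4879 = 3*1592 + 103
1592 = 15*103 + 47
103 = 2*47 + 9
47 = 5*9 + 2
9 = 4*2 + 1
2 = 2*1 + 0
gcd(21108, 16229) = 1.
Back-substituting:
1 = 9 − 4·2
1 = −4·47 + 21·9
1 = 21·103 − 46·47
1 = −46·1592 + 711·103
1 = 711·4879 − 2179·1592
1 = −2179·16229 + 7248·4879
1 = 7248·21108 − 9427·16229
So 1 = (7248)·21108 + (-9427)·16229.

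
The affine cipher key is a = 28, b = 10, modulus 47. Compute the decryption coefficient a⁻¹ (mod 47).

42

Run Euclid on (47, 28):
47 = 1·28 + 19
28 = 1·19 + 9
19 = 2·9 + 1
9 = 9·1 + 0
Since gcd(28, 47) = 1, back-substitute to write 1 as a combination:
1 = 19 − 2·9
1 = −2·28 + 3·19
1 = 3·47 − 5·28
Hence 28⁻¹ ≡ -5 ≡ 42 (mod 47).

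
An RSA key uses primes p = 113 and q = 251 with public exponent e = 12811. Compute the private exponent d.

24291

φ(n) = (p−1)(q−1) = 112·250 = 28000.
Need d with 12811·d ≡ 1 (mod 28000). Apply the extended Euclidean algorithm:
28000 = 2×12811 + 2378
12811 = 5×2378 + 921
2378 = 2×921 + 536
921 = 1×536 + 385
536 = 1×385 + 151
385 = 2×151 + 83
151 = 1×83 + 68
83 = 1×68 + 15
68 = 4×15 + 8
15 = 1×8 + 7
8 = 1×7 + 1
7 = 7×1 + 0
Back-substitute:
1 = 8 − 7
1 = −15 + 2·8
1 = 2·68 − 9·15
1 = −9·83 + 11·68
1 = 11·151 − 20·83
1 = −20·385 + 51·151
1 = 51·536 − 71·385
1 = −71·921 + 122·536
1 = 122·2378 − 315·921
1 = −315·12811 + 1697·2378
1 = 1697·28000 − 3709·12811
So 12811·(-3709) ≡ 1 (mod 28000), hence d ≡ -3709 ≡ 24291 (mod 28000).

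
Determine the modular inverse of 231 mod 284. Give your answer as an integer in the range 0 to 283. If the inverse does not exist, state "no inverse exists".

75

Extended Euclidean algorithm:
284 = 1*231 + 53
231 = 4*53 + 19
53 = 2*19 + 15
19 = 1*15 + 4
15 = 3*4 + 3
4 = 1*3 + 1
3 = 3*1 + 0
gcd = 1, so the inverse exists. Back-substitute:
1 = 4 − 3
1 = −15 + 4·4
1 = 4·19 − 5·15
1 = −5·53 + 14·19
1 = 14·231 − 61·53
1 = −61·284 + 75·231
So 231·75 ≡ 1 (mod 284).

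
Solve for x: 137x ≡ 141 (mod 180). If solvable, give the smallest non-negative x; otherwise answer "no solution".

93

First find gcd(137, 180):
180 = 1×137 + 43
137 = 3×43 + 8
43 = 5×8 + 3
8 = 2×3 + 2
3 = 1×2 + 1
2 = 2×1 + 0
gcd = 1, so a unique solution mod 180 exists.
Back-substitute for the Bézout coefficients:
1 = 3 − 2
1 = −8 + 3·3
1 = 3·43 − 16·8
1 = −16·137 + 51·43
1 = 51·180 − 67·137
So 137·(-67) ≡ 1 (mod 180), giving 137⁻¹ ≡ 113.
x ≡ 137⁻¹·141 ≡ 113·141 ≡ 93 (mod 180).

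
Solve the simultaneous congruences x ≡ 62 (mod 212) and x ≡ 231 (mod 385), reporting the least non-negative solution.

Write x = 62 + 212·k. Then 212·k ≡ 231 − 62 ≡ 169 (mod 385).
Need 212⁻¹ mod 385. Extended Euclid on (385, 212):
385 = 1*212 + 173
212 = 1*173 + 39
173 = 4*39 + 17
39 = 2*17 + 5
17 = 3*5 + 2
5 = 2*2 + 1
2 = 2*1 + 0
Back-substitute:
1 = 5 − 2·2
1 = −2·17 + 7·5
1 = 7·39 − 16·17
1 = −16·173 + 71·39
1 = 71·212 − 87·173
1 = −87·385 + 158·212
212⁻¹ ≡ 158 (mod 385), so k ≡ 158·169 ≡ 137 (mod 385).
x = 62 + 212·137 = 29106.

29106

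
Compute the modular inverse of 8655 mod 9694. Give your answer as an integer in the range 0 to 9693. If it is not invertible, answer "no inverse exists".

Apply the Euclidean algorithm to 9694 and 8655:
9694 = 1*8655 + 1039
8655 = 8*1039 + 343
1039 = 3*343 + 10
343 = 34*10 + 3
10 = 3*3 + 1
3 = 3*1 + 0
Since gcd(8655, 9694) = 1, back-substitute to write 1 as a combination:
1 = 10 − 3·3
1 = −3·343 + 103·10
1 = 103·1039 − 312·343
1 = −312·8655 + 2599·1039
1 = 2599·9694 − 2911·8655
So 8655·(-2911) ≡ 1 (mod 9694), and -2911 ≡ 6783 (mod 9694).

6783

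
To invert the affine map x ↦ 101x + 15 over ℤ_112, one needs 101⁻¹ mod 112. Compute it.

61

gcd(112, 101) by repeated division:
112 = 1*101 + 11
101 = 9*11 + 2
11 = 5*2 + 1
2 = 2*1 + 0
gcd = 1, so the inverse exists. Back-substitute:
1 = 11 − 5·2
1 = −5·101 + 46·11
1 = 46·112 − 51·101
Hence 101⁻¹ ≡ -51 ≡ 61 (mod 112).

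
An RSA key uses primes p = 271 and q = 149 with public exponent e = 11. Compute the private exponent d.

14531

φ(n) = (p−1)(q−1) = 270·148 = 39960.
Need d with 11·d ≡ 1 (mod 39960). Apply the extended Euclidean algorithm:
39960 = 3632*11 + 8
11 = 1*8 + 3
8 = 2*3 + 2
3 = 1*2 + 1
2 = 2*1 + 0
Back-substitute:
1 = 3 − 2
1 = −8 + 3·3
1 = 3·11 − 4·8
1 = −4·39960 + 14531·11
So 11·14531 ≡ 1 (mod 39960), hence d = 14531.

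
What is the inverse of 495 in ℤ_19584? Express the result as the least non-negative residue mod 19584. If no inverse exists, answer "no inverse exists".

no inverse exists

Compute gcd(495, 19584):
19584 = 39*495 + 279
495 = 1*279 + 216
279 = 1*216 + 63
216 = 3*63 + 27
63 = 2*27 + 9
27 = 3*9 + 0
The gcd is 9, not 1, hence no inverse exists.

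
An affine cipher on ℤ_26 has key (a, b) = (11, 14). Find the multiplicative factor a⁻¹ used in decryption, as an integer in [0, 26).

19

gcd(26, 11) by repeated division:
26 = 2*11 + 4
11 = 2*4 + 3
4 = 1*3 + 1
3 = 3*1 + 0
The gcd is 1. Working backward:
1 = 4 − 3
1 = −11 + 3·4
1 = 3·26 − 7·11
Thus 11·(-7) ≡ 1 (mod 26); reducing, -7 mod 26 = 19.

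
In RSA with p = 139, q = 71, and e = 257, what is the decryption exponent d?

φ(n) = (p−1)(q−1) = 138·70 = 9660.
Need d with 257·d ≡ 1 (mod 9660). Apply the extended Euclidean algorithm:
9660 = 37·257 + 151
257 = 1·151 + 106
151 = 1·106 + 45
106 = 2·45 + 16
45 = 2·16 + 13
16 = 1·13 + 3
13 = 4·3 + 1
3 = 3·1 + 0
Back-substitute:
1 = 13 − 4·3
1 = −4·16 + 5·13
1 = 5·45 − 14·16
1 = −14·106 + 33·45
1 = 33·151 − 47·106
1 = −47·257 + 80·151
1 = 80·9660 − 3007·257
So 257·(-3007) ≡ 1 (mod 9660), hence d ≡ -3007 ≡ 6653 (mod 9660).

6653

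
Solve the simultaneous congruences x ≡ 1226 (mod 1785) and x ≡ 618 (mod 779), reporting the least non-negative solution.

Write x = 1226 + 1785·k. Then 1785·k ≡ 618 − 1226 ≡ 171 (mod 779).
Need 1785⁻¹ mod 779. Extended Euclid on (779, 227):
779 = 3*227 + 98
227 = 2*98 + 31
98 = 3*31 + 5
31 = 6*5 + 1
5 = 5*1 + 0
Back-substitute:
1 = 31 − 6·5
1 = −6·98 + 19·31
1 = 19·227 − 44·98
1 = −44·779 + 151·227
1785⁻¹ ≡ 151 (mod 779), so k ≡ 151·171 ≡ 114 (mod 779).
x = 1226 + 1785·114 = 204716.

204716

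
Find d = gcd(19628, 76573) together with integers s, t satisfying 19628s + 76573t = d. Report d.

Euclidean algorithm:
76573 = 3·19628 + 17689
19628 = 1·17689 + 1939
17689 = 9·1939 + 238
1939 = 8·238 + 35
238 = 6·35 + 28
35 = 1·28 + 7
28 = 4·7 + 0
gcd(19628, 76573) = 7.
Back-substituting:
7 = 35 − 28
7 = −238 + 7·35
7 = 7·1939 − 57·238
7 = −57·17689 + 520·1939
7 = 520·19628 − 577·17689
7 = −577·76573 + 2251·19628
So 7 = (-577)·76573 + (2251)·19628.

7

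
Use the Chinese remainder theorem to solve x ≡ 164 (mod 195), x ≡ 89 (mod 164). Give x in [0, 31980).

Write x = 164 + 195·k. Then 195·k ≡ 89 − 164 ≡ 89 (mod 164).
Need 195⁻¹ mod 164. Extended Euclid on (164, 31):
164 = 5×31 + 9
31 = 3×9 + 4
9 = 2×4 + 1
4 = 4×1 + 0
Back-substitute:
1 = 9 − 2·4
1 = −2·31 + 7·9
1 = 7·164 − 37·31
195⁻¹ ≡ 127 (mod 164), so k ≡ 127·89 ≡ 151 (mod 164).
x = 164 + 195·151 = 29609.

29609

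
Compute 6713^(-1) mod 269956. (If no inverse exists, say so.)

246833

Extended Euclidean algorithm:
269956 = 40*6713 + 1436
6713 = 4*1436 + 969
1436 = 1*969 + 467
969 = 2*467 + 35
467 = 13*35 + 12
35 = 2*12 + 11
12 = 1*11 + 1
11 = 11*1 + 0
Since gcd(6713, 269956) = 1, back-substitute to write 1 as a combination:
1 = 12 − 11
1 = −35 + 3·12
1 = 3·467 − 40·35
1 = −40·969 + 83·467
1 = 83·1436 − 123·969
1 = −123·6713 + 575·1436
1 = 575·269956 − 23123·6713
Thus 6713·(-23123) ≡ 1 (mod 269956); reducing, -23123 mod 269956 = 246833.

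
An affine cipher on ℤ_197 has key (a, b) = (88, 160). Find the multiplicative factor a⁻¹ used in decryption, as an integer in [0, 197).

150

Apply the Euclidean algorithm to 197 and 88:
197 = 2·88 + 21
88 = 4·21 + 4
21 = 5·4 + 1
4 = 4·1 + 0
gcd = 1, so the inverse exists. Back-substitute:
1 = 21 − 5·4
1 = −5·88 + 21·21
1 = 21·197 − 47·88
Hence 88⁻¹ ≡ -47 ≡ 150 (mod 197).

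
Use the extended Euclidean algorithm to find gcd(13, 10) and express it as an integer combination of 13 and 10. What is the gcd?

Apply Euclid's algorithm to 13 and 10:
13 = 1·10 + 3
10 = 3·3 + 1
3 = 3·1 + 0
gcd(13, 10) = 1.
Express as a combination:
1 = 10 − 3·3
1 = −3·13 + 4·10
So 1 = (-3)·13 + (4)·10.

1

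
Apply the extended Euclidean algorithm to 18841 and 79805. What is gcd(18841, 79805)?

1

Euclidean algorithm:
79805 = 4·18841 + 4441
18841 = 4·4441 + 1077
4441 = 4·1077 + 133
1077 = 8·133 + 13
133 = 10·13 + 3
13 = 4·3 + 1
3 = 3·1 + 0
gcd(18841, 79805) = 1.
Express as a combination:
1 = 13 − 4·3
1 = −4·133 + 41·13
1 = 41·1077 − 332·133
1 = −332·4441 + 1369·1077
1 = 1369·18841 − 5808·4441
1 = −5808·79805 + 24601·18841
So 1 = (-5808)·79805 + (24601)·18841.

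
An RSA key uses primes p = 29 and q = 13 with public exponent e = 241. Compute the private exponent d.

145

φ(n) = (p−1)(q−1) = 28·12 = 336.
Need d with 241·d ≡ 1 (mod 336). Apply the extended Euclidean algorithm:
336 = 1×241 + 95
241 = 2×95 + 51
95 = 1×51 + 44
51 = 1×44 + 7
44 = 6×7 + 2
7 = 3×2 + 1
2 = 2×1 + 0
Back-substitute:
1 = 7 − 3·2
1 = −3·44 + 19·7
1 = 19·51 − 22·44
1 = −22·95 + 41·51
1 = 41·241 − 104·95
1 = −104·336 + 145·241
So 241·145 ≡ 1 (mod 336), hence d = 145.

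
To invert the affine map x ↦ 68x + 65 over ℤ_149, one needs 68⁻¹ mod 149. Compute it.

Apply the Euclidean algorithm to 149 and 68:
149 = 2*68 + 13
68 = 5*13 + 3
13 = 4*3 + 1
3 = 3*1 + 0
The gcd is 1. Working backward:
1 = 13 − 4·3
1 = −4·68 + 21·13
1 = 21·149 − 46·68
So 68·(-46) ≡ 1 (mod 149), and -46 ≡ 103 (mod 149).

103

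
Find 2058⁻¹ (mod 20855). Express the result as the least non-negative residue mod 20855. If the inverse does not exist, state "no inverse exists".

Apply the Euclidean algorithm to 20855 and 2058:
20855 = 10×2058 + 275
2058 = 7×275 + 133
275 = 2×133 + 9
133 = 14×9 + 7
9 = 1×7 + 2
7 = 3×2 + 1
2 = 2×1 + 0
The gcd is 1. Working backward:
1 = 7 − 3·2
1 = −3·9 + 4·7
1 = 4·133 − 59·9
1 = −59·275 + 122·133
1 = 122·2058 − 913·275
1 = −913·20855 + 9252·2058
So 2058·9252 ≡ 1 (mod 20855).

9252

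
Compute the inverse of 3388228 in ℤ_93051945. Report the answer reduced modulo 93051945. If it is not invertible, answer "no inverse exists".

gcd(93051945, 3388228) by repeated division:
93051945 = 27×3388228 + 1569789
3388228 = 2×1569789 + 248650
1569789 = 6×248650 + 77889
248650 = 3×77889 + 14983
77889 = 5×14983 + 2974
14983 = 5×2974 + 113
2974 = 26×113 + 36
113 = 3×36 + 5
36 = 7×5 + 1
5 = 5×1 + 0
The gcd is 1. Working backward:
1 = 36 − 7·5
1 = −7·113 + 22·36
1 = 22·2974 − 579·113
1 = −579·14983 + 2917·2974
1 = 2917·77889 − 15164·14983
1 = −15164·248650 + 48409·77889
1 = 48409·1569789 − 305618·248650
1 = −305618·3388228 + 659645·1569789
1 = 659645·93051945 − 18116033·3388228
So 3388228·(-18116033) ≡ 1 (mod 93051945), and -18116033 ≡ 74935912 (mod 93051945).

74935912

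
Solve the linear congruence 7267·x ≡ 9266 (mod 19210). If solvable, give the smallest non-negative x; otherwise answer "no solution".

678

First find gcd(7267, 19210):
19210 = 2*7267 + 4676
7267 = 1*4676 + 2591
4676 = 1*2591 + 2085
2591 = 1*2085 + 506
2085 = 4*506 + 61
506 = 8*61 + 18
61 = 3*18 + 7
18 = 2*7 + 4
7 = 1*4 + 3
4 = 1*3 + 1
3 = 3*1 + 0
gcd = 1, so a unique solution mod 19210 exists.
Back-substitute for the Bézout coefficients:
1 = 4 − 3
1 = −7 + 2·4
1 = 2·18 − 5·7
1 = −5·61 + 17·18
1 = 17·506 − 141·61
1 = −141·2085 + 581·506
1 = 581·2591 − 722·2085
1 = −722·4676 + 1303·2591
1 = 1303·7267 − 2025·4676
1 = −2025·19210 + 5353·7267
So 7267·(5353) ≡ 1 (mod 19210), giving 7267⁻¹ ≡ 5353.
x ≡ 7267⁻¹·9266 ≡ 5353·9266 ≡ 678 (mod 19210).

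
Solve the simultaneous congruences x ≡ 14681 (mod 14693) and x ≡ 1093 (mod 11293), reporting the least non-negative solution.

161784611

Write x = 14681 + 14693·k. Then 14693·k ≡ 1093 − 14681 ≡ 8998 (mod 11293).
Need 14693⁻¹ mod 11293. Extended Euclid on (11293, 3400):
11293 = 3·3400 + 1093
3400 = 3·1093 + 121
1093 = 9·121 + 4
121 = 30·4 + 1
4 = 4·1 + 0
Back-substitute:
1 = 121 − 30·4
1 = −30·1093 + 271·121
1 = 271·3400 − 843·1093
1 = −843·11293 + 2800·3400
14693⁻¹ ≡ 2800 (mod 11293), so k ≡ 2800·8998 ≡ 11010 (mod 11293).
x = 14681 + 14693·11010 = 161784611.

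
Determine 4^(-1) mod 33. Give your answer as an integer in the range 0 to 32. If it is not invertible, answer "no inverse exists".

25

gcd(33, 4) by repeated division:
33 = 8×4 + 1
4 = 4×1 + 0
The gcd is 1. Working backward:
1 = 33 − 8·4
So 4·(-8) ≡ 1 (mod 33), and -8 ≡ 25 (mod 33).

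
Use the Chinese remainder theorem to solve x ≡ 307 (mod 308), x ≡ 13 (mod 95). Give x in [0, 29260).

Write x = 307 + 308·k. Then 308·k ≡ 13 − 307 ≡ 86 (mod 95).
Need 308⁻¹ mod 95. Extended Euclid on (95, 23):
95 = 4*23 + 3
23 = 7*3 + 2
3 = 1*2 + 1
2 = 2*1 + 0
Back-substitute:
1 = 3 − 2
1 = −23 + 8·3
1 = 8·95 − 33·23
308⁻¹ ≡ 62 (mod 95), so k ≡ 62·86 ≡ 12 (mod 95).
x = 307 + 308·12 = 4003.

4003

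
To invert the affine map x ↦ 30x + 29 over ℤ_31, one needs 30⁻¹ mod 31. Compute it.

Extended Euclidean algorithm:
31 = 1×30 + 1
30 = 30×1 + 0
Since gcd(30, 31) = 1, back-substitute to write 1 as a combination:
1 = 31 − 30
So 30·(-1) ≡ 1 (mod 31), and -1 ≡ 30 (mod 31).

30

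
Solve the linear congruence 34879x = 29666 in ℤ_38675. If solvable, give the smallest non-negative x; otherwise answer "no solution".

First find gcd(34879, 38675):
38675 = 1×34879 + 3796
34879 = 9×3796 + 715
3796 = 5×715 + 221
715 = 3×221 + 52
221 = 4×52 + 13
52 = 4×13 + 0
gcd = 13 and 13 | 29666, so solutions exist. Divide through by 13: 2683x ≡ 2282 (mod 2975).
Now find 2683⁻¹ mod 2975:
2975 = 1*2683 + 292
2683 = 9*292 + 55
292 = 5*55 + 17
55 = 3*17 + 4
17 = 4*4 + 1
4 = 4*1 + 0
Back-substitute:
1 = 17 − 4·4
1 = −4·55 + 13·17
1 = 13·292 − 69·55
1 = −69·2683 + 634·292
1 = 634·2975 − 703·2683
So 2683·(-703) ≡ 1 (mod 2975), i.e. 2683⁻¹ ≡ 2272.
Then x ≡ 2272·2282 ≡ 2254 (mod 2975); the smallest non-negative solution is x = 2254.

2254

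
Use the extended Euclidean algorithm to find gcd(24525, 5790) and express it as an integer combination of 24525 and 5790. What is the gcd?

15

Apply Euclid's algorithm to 24525 and 5790:
24525 = 4×5790 + 1365
5790 = 4×1365 + 330
1365 = 4×330 + 45
330 = 7×45 + 15
45 = 3×15 + 0
gcd(24525, 5790) = 15.
Working backward:
15 = 330 − 7·45
15 = −7·1365 + 29·330
15 = 29·5790 − 123·1365
15 = −123·24525 + 521·5790
So 15 = (-123)·24525 + (521)·5790.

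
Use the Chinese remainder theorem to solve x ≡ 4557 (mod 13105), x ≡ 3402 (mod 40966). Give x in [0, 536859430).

Write x = 4557 + 13105·k. Then 13105·k ≡ 3402 − 4557 ≡ 39811 (mod 40966).
Need 13105⁻¹ mod 40966. Extended Euclid on (40966, 13105):
40966 = 3·13105 + 1651
13105 = 7·1651 + 1548
1651 = 1·1548 + 103
1548 = 15·103 + 3
103 = 34·3 + 1
3 = 3·1 + 0
Back-substitute:
1 = 103 − 34·3
1 = −34·1548 + 511·103
1 = 511·1651 − 545·1548
1 = −545·13105 + 4326·1651
1 = 4326·40966 − 13523·13105
13105⁻¹ ≡ 27443 (mod 40966), so k ≡ 27443·39811 ≡ 11019 (mod 40966).
x = 4557 + 13105·11019 = 144408552.

144408552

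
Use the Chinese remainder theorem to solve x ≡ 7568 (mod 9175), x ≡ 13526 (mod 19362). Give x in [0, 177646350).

Write x = 7568 + 9175·k. Then 9175·k ≡ 13526 − 7568 ≡ 5958 (mod 19362).
Need 9175⁻¹ mod 19362. Extended Euclid on (19362, 9175):
19362 = 2×9175 + 1012
9175 = 9×1012 + 67
1012 = 15×67 + 7
67 = 9×7 + 4
7 = 1×4 + 3
4 = 1×3 + 1
3 = 3×1 + 0
Back-substitute:
1 = 4 − 3
1 = −7 + 2·4
1 = 2·67 − 19·7
1 = −19·1012 + 287·67
1 = 287·9175 − 2602·1012
1 = −2602·19362 + 5491·9175
9175⁻¹ ≡ 5491 (mod 19362), so k ≡ 5491·5958 ≡ 12960 (mod 19362).
x = 7568 + 9175·12960 = 118915568.

118915568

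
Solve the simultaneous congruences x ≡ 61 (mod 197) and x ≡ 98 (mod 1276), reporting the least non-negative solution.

Write x = 61 + 197·k. Then 197·k ≡ 98 − 61 ≡ 37 (mod 1276).
Need 197⁻¹ mod 1276. Extended Euclid on (1276, 197):
1276 = 6*197 + 94
197 = 2*94 + 9
94 = 10*9 + 4
9 = 2*4 + 1
4 = 4*1 + 0
Back-substitute:
1 = 9 − 2·4
1 = −2·94 + 21·9
1 = 21·197 − 44·94
1 = −44·1276 + 285·197
197⁻¹ ≡ 285 (mod 1276), so k ≡ 285·37 ≡ 337 (mod 1276).
x = 61 + 197·337 = 66450.

66450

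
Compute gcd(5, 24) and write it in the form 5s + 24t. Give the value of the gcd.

Apply Euclid's algorithm to 24 and 5:
24 = 4·5 + 4
5 = 1·4 + 1
4 = 4·1 + 0
gcd(5, 24) = 1.
Back-substituting:
1 = 5 − 4
1 = −24 + 5·5
So 1 = (-1)·24 + (5)·5.

1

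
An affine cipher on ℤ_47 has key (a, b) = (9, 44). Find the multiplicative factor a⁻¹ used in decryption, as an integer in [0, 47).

21

Run Euclid on (47, 9):
47 = 5×9 + 2
9 = 4×2 + 1
2 = 2×1 + 0
gcd = 1, so the inverse exists. Back-substitute:
1 = 9 − 4·2
1 = −4·47 + 21·9
So 9·21 ≡ 1 (mod 47).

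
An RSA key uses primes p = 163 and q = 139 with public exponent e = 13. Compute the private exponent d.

φ(n) = (p−1)(q−1) = 162·138 = 22356.
Need d with 13·d ≡ 1 (mod 22356). Apply the extended Euclidean algorithm:
22356 = 1719*13 + 9
13 = 1*9 + 4
9 = 2*4 + 1
4 = 4*1 + 0
Back-substitute:
1 = 9 − 2·4
1 = −2·13 + 3·9
1 = 3·22356 − 5159·13
So 13·(-5159) ≡ 1 (mod 22356), hence d ≡ -5159 ≡ 17197 (mod 22356).

17197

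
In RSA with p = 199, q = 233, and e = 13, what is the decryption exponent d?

38869

φ(n) = (p−1)(q−1) = 198·232 = 45936.
Need d with 13·d ≡ 1 (mod 45936). Apply the extended Euclidean algorithm:
45936 = 3533*13 + 7
13 = 1*7 + 6
7 = 1*6 + 1
6 = 6*1 + 0
Back-substitute:
1 = 7 − 6
1 = −13 + 2·7
1 = 2·45936 − 7067·13
So 13·(-7067) ≡ 1 (mod 45936), hence d ≡ -7067 ≡ 38869 (mod 45936).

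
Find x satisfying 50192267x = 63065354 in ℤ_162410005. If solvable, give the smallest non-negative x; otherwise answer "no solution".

34598442

First find gcd(50192267, 162410005):
162410005 = 3×50192267 + 11833204
50192267 = 4×11833204 + 2859451
11833204 = 4×2859451 + 395400
2859451 = 7×395400 + 91651
395400 = 4×91651 + 28796
91651 = 3×28796 + 5263
28796 = 5×5263 + 2481
5263 = 2×2481 + 301
2481 = 8×301 + 73
301 = 4×73 + 9
73 = 8×9 + 1
9 = 9×1 + 0
gcd = 1, so a unique solution mod 162410005 exists.
Back-substitute for the Bézout coefficients:
1 = 73 − 8·9
1 = −8·301 + 33·73
1 = 33·2481 − 272·301
1 = −272·5263 + 577·2481
1 = 577·28796 − 3157·5263
1 = −3157·91651 + 10048·28796
1 = 10048·395400 − 43349·91651
1 = −43349·2859451 + 313491·395400
1 = 313491·11833204 − 1297313·2859451
1 = −1297313·50192267 + 5502743·11833204
1 = 5502743·162410005 − 17805542·50192267
So 50192267·(-17805542) ≡ 1 (mod 162410005), giving 50192267⁻¹ ≡ 144604463.
x ≡ 50192267⁻¹·63065354 ≡ 144604463·63065354 ≡ 34598442 (mod 162410005).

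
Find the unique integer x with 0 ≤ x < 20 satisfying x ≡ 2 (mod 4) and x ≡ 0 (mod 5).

Write x = 2 + 4·k. Then 4·k ≡ 0 − 2 ≡ 3 (mod 5).
Need 4⁻¹ mod 5. Extended Euclid on (5, 4):
5 = 1×4 + 1
4 = 4×1 + 0
Back-substitute:
1 = 5 − 4
4⁻¹ ≡ 4 (mod 5), so k ≡ 4·3 ≡ 2 (mod 5).
x = 2 + 4·2 = 10.

10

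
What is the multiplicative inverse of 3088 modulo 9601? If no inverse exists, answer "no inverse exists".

gcd(9601, 3088) by repeated division:
9601 = 3·3088 + 337
3088 = 9·337 + 55
337 = 6·55 + 7
55 = 7·7 + 6
7 = 1·6 + 1
6 = 6·1 + 0
gcd = 1, so the inverse exists. Back-substitute:
1 = 7 − 6
1 = −55 + 8·7
1 = 8·337 − 49·55
1 = −49·3088 + 449·337
1 = 449·9601 − 1396·3088
So 3088·(-1396) ≡ 1 (mod 9601), and -1396 ≡ 8205 (mod 9601).

8205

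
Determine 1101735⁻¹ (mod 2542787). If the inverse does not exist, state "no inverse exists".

gcd(2542787, 1101735) by repeated division:
2542787 = 2×1101735 + 339317
1101735 = 3×339317 + 83784
339317 = 4×83784 + 4181
83784 = 20×4181 + 164
4181 = 25×164 + 81
164 = 2×81 + 2
81 = 40×2 + 1
2 = 2×1 + 0
Since gcd(1101735, 2542787) = 1, back-substitute to write 1 as a combination:
1 = 81 − 40·2
1 = −40·164 + 81·81
1 = 81·4181 − 2065·164
1 = −2065·83784 + 41381·4181
1 = 41381·339317 − 167589·83784
1 = −167589·1101735 + 544148·339317
1 = 544148·2542787 − 1255885·1101735
So 1101735·(-1255885) ≡ 1 (mod 2542787), and -1255885 ≡ 1286902 (mod 2542787).

1286902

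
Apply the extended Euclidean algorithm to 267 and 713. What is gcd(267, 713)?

1

Apply Euclid's algorithm to 713 and 267:
713 = 2*267 + 179
267 = 1*179 + 88
179 = 2*88 + 3
88 = 29*3 + 1
3 = 3*1 + 0
gcd(267, 713) = 1.
Working backward:
1 = 88 − 29·3
1 = −29·179 + 59·88
1 = 59·267 − 88·179
1 = −88·713 + 235·267
So 1 = (-88)·713 + (235)·267.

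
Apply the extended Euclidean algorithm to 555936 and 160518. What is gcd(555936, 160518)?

Repeated division:
555936 = 3×160518 + 74382
160518 = 2×74382 + 11754
74382 = 6×11754 + 3858
11754 = 3×3858 + 180
3858 = 21×180 + 78
180 = 2×78 + 24
78 = 3×24 + 6
24 = 4×6 + 0
gcd(555936, 160518) = 6.
Express as a combination:
6 = 78 − 3·24
6 = −3·180 + 7·78
6 = 7·3858 − 150·180
6 = −150·11754 + 457·3858
6 = 457·74382 − 2892·11754
6 = −2892·160518 + 6241·74382
6 = 6241·555936 − 21615·160518
So 6 = (6241)·555936 + (-21615)·160518.

6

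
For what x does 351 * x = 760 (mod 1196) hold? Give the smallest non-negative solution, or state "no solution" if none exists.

gcd(351, 1196):
1196 = 3*351 + 143
351 = 2*143 + 65
143 = 2*65 + 13
65 = 5*13 + 0
gcd = 13, but 13 ∤ 760, so the congruence has no solution.

no solution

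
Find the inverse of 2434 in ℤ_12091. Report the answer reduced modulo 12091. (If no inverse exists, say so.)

8877

Extended Euclidean algorithm:
12091 = 4×2434 + 2355
2434 = 1×2355 + 79
2355 = 29×79 + 64
79 = 1×64 + 15
64 = 4×15 + 4
15 = 3×4 + 3
4 = 1×3 + 1
3 = 3×1 + 0
The gcd is 1. Working backward:
1 = 4 − 3
1 = −15 + 4·4
1 = 4·64 − 17·15
1 = −17·79 + 21·64
1 = 21·2355 − 626·79
1 = −626·2434 + 647·2355
1 = 647·12091 − 3214·2434
Thus 2434·(-3214) ≡ 1 (mod 12091); reducing, -3214 mod 12091 = 8877.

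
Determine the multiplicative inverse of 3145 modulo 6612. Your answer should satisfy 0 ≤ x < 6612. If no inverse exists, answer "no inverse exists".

5113

gcd(6612, 3145) by repeated division:
6612 = 2·3145 + 322
3145 = 9·322 + 247
322 = 1·247 + 75
247 = 3·75 + 22
75 = 3·22 + 9
22 = 2·9 + 4
9 = 2·4 + 1
4 = 4·1 + 0
The gcd is 1. Working backward:
1 = 9 − 2·4
1 = −2·22 + 5·9
1 = 5·75 − 17·22
1 = −17·247 + 56·75
1 = 56·322 − 73·247
1 = −73·3145 + 713·322
1 = 713·6612 − 1499·3145
Hence 3145⁻¹ ≡ -1499 ≡ 5113 (mod 6612).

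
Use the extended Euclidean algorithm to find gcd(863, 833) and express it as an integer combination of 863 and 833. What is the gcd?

1

Repeated division:
863 = 1*833 + 30
833 = 27*30 + 23
30 = 1*23 + 7
23 = 3*7 + 2
7 = 3*2 + 1
2 = 2*1 + 0
gcd(863, 833) = 1.
Working backward:
1 = 7 − 3·2
1 = −3·23 + 10·7
1 = 10·30 − 13·23
1 = −13·833 + 361·30
1 = 361·863 − 374·833
So 1 = (361)·863 + (-374)·833.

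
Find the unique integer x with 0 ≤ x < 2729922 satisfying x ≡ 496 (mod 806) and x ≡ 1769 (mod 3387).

1549628

Write x = 496 + 806·k. Then 806·k ≡ 1769 − 496 ≡ 1273 (mod 3387).
Need 806⁻¹ mod 3387. Extended Euclid on (3387, 806):
3387 = 4×806 + 163
806 = 4×163 + 154
163 = 1×154 + 9
154 = 17×9 + 1
9 = 9×1 + 0
Back-substitute:
1 = 154 − 17·9
1 = −17·163 + 18·154
1 = 18·806 − 89·163
1 = −89·3387 + 374·806
806⁻¹ ≡ 374 (mod 3387), so k ≡ 374·1273 ≡ 1922 (mod 3387).
x = 496 + 806·1922 = 1549628.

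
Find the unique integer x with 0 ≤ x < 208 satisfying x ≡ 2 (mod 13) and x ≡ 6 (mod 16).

54

Write x = 2 + 13·k. Then 13·k ≡ 6 − 2 ≡ 4 (mod 16).
Need 13⁻¹ mod 16. Extended Euclid on (16, 13):
16 = 1·13 + 3
13 = 4·3 + 1
3 = 3·1 + 0
Back-substitute:
1 = 13 − 4·3
1 = −4·16 + 5·13
13⁻¹ ≡ 5 (mod 16), so k ≡ 5·4 ≡ 4 (mod 16).
x = 2 + 13·4 = 54.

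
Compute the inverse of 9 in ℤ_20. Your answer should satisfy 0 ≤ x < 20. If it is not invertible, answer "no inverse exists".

gcd(20, 9) by repeated division:
20 = 2*9 + 2
9 = 4*2 + 1
2 = 2*1 + 0
gcd = 1, so the inverse exists. Back-substitute:
1 = 9 − 4·2
1 = −4·20 + 9·9
So 9·9 ≡ 1 (mod 20).

9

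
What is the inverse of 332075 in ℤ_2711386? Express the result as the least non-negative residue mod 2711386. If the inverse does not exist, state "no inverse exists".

Extended Euclidean algorithm:
2711386 = 8*332075 + 54786
332075 = 6*54786 + 3359
54786 = 16*3359 + 1042
3359 = 3*1042 + 233
1042 = 4*233 + 110
233 = 2*110 + 13
110 = 8*13 + 6
13 = 2*6 + 1
6 = 6*1 + 0
Since gcd(332075, 2711386) = 1, back-substitute to write 1 as a combination:
1 = 13 − 2·6
1 = −2·110 + 17·13
1 = 17·233 − 36·110
1 = −36·1042 + 161·233
1 = 161·3359 − 519·1042
1 = −519·54786 + 8465·3359
1 = 8465·332075 − 51309·54786
1 = −51309·2711386 + 418937·332075
So 332075·418937 ≡ 1 (mod 2711386).

418937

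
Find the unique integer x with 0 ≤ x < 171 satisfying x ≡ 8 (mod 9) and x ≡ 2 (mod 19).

Write x = 8 + 9·k. Then 9·k ≡ 2 − 8 ≡ 13 (mod 19).
Need 9⁻¹ mod 19. Extended Euclid on (19, 9):
19 = 2·9 + 1
9 = 9·1 + 0
Back-substitute:
1 = 19 − 2·9
9⁻¹ ≡ 17 (mod 19), so k ≡ 17·13 ≡ 12 (mod 19).
x = 8 + 9·12 = 116.

116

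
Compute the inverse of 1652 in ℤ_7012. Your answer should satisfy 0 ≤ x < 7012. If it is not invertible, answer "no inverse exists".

no inverse exists

Compute gcd(1652, 7012):
7012 = 4×1652 + 404
1652 = 4×404 + 36
404 = 11×36 + 8
36 = 4×8 + 4
8 = 2×4 + 0
Since gcd = 4 > 1, 1652 is not a unit mod 7012.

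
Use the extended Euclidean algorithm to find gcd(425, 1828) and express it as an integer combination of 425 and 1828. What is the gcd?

1

Repeated division:
1828 = 4*425 + 128
425 = 3*128 + 41
128 = 3*41 + 5
41 = 8*5 + 1
5 = 5*1 + 0
gcd(425, 1828) = 1.
Working backward:
1 = 41 − 8·5
1 = −8·128 + 25·41
1 = 25·425 − 83·128
1 = −83·1828 + 357·425
So 1 = (-83)·1828 + (357)·425.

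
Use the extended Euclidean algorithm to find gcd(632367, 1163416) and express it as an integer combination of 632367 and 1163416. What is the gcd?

1

Apply Euclid's algorithm to 1163416 and 632367:
1163416 = 1·632367 + 531049
632367 = 1·531049 + 101318
531049 = 5·101318 + 24459
101318 = 4·24459 + 3482
24459 = 7·3482 + 85
3482 = 40·85 + 82
85 = 1·82 + 3
82 = 27·3 + 1
3 = 3·1 + 0
gcd(632367, 1163416) = 1.
Working backward:
1 = 82 − 27·3
1 = −27·85 + 28·82
1 = 28·3482 − 1147·85
1 = −1147·24459 + 8057·3482
1 = 8057·101318 − 33375·24459
1 = −33375·531049 + 174932·101318
1 = 174932·632367 − 208307·531049
1 = −208307·1163416 + 383239·632367
So 1 = (-208307)·1163416 + (383239)·632367.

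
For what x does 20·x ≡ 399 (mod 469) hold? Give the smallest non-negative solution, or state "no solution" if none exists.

231

First find gcd(20, 469):
469 = 23×20 + 9
20 = 2×9 + 2
9 = 4×2 + 1
2 = 2×1 + 0
gcd = 1, so a unique solution mod 469 exists.
Back-substitute for the Bézout coefficients:
1 = 9 − 4·2
1 = −4·20 + 9·9
1 = 9·469 − 211·20
So 20·(-211) ≡ 1 (mod 469), giving 20⁻¹ ≡ 258.
x ≡ 20⁻¹·399 ≡ 258·399 ≡ 231 (mod 469).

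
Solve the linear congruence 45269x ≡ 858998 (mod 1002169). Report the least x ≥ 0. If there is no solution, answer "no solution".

97338

First find gcd(45269, 1002169):
1002169 = 22*45269 + 6251
45269 = 7*6251 + 1512
6251 = 4*1512 + 203
1512 = 7*203 + 91
203 = 2*91 + 21
91 = 4*21 + 7
21 = 3*7 + 0
gcd = 7 and 7 | 858998, so solutions exist. Divide through by 7: 6467x ≡ 122714 (mod 143167).
Now find 6467⁻¹ mod 143167:
143167 = 22·6467 + 893
6467 = 7·893 + 216
893 = 4·216 + 29
216 = 7·29 + 13
29 = 2·13 + 3
13 = 4·3 + 1
3 = 3·1 + 0
Back-substitute:
1 = 13 − 4·3
1 = −4·29 + 9·13
1 = 9·216 − 67·29
1 = −67·893 + 277·216
1 = 277·6467 − 2006·893
1 = −2006·143167 + 44409·6467
So 6467⁻¹ ≡ 44409 (mod 143167).
Then x ≡ 44409·122714 ≡ 97338 (mod 143167); the smallest non-negative solution is x = 97338.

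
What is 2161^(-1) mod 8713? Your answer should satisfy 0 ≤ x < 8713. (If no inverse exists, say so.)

Apply the Euclidean algorithm to 8713 and 2161:
8713 = 4×2161 + 69
2161 = 31×69 + 22
69 = 3×22 + 3
22 = 7×3 + 1
3 = 3×1 + 0
Since gcd(2161, 8713) = 1, back-substitute to write 1 as a combination:
1 = 22 − 7·3
1 = −7·69 + 22·22
1 = 22·2161 − 689·69
1 = −689·8713 + 2778·2161
So 2161·2778 ≡ 1 (mod 8713).

2778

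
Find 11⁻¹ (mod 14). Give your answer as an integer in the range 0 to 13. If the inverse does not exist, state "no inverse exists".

Extended Euclidean algorithm:
14 = 1×11 + 3
11 = 3×3 + 2
3 = 1×2 + 1
2 = 2×1 + 0
Since gcd(11, 14) = 1, back-substitute to write 1 as a combination:
1 = 3 − 2
1 = −11 + 4·3
1 = 4·14 − 5·11
Thus 11·(-5) ≡ 1 (mod 14); reducing, -5 mod 14 = 9.

9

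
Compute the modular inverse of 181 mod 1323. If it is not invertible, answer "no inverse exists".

307

Apply the Euclidean algorithm to 1323 and 181:
1323 = 7*181 + 56
181 = 3*56 + 13
56 = 4*13 + 4
13 = 3*4 + 1
4 = 4*1 + 0
Since gcd(181, 1323) = 1, back-substitute to write 1 as a combination:
1 = 13 − 3·4
1 = −3·56 + 13·13
1 = 13·181 − 42·56
1 = −42·1323 + 307·181
So 181·307 ≡ 1 (mod 1323).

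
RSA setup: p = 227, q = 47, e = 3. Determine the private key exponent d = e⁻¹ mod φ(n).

6931

φ(n) = (p−1)(q−1) = 226·46 = 10396.
Need d with 3·d ≡ 1 (mod 10396). Apply the extended Euclidean algorithm:
10396 = 3465·3 + 1
3 = 3·1 + 0
Back-substitute:
1 = 10396 − 3465·3
So 3·(-3465) ≡ 1 (mod 10396), hence d ≡ -3465 ≡ 6931 (mod 10396).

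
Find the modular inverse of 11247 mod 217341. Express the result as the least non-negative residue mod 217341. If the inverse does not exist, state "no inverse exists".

no inverse exists

Euclidean algorithm on 217341, 11247:
217341 = 19·11247 + 3648
11247 = 3·3648 + 303
3648 = 12·303 + 12
303 = 25·12 + 3
12 = 4·3 + 0
The gcd is 3, not 1, hence no inverse exists.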